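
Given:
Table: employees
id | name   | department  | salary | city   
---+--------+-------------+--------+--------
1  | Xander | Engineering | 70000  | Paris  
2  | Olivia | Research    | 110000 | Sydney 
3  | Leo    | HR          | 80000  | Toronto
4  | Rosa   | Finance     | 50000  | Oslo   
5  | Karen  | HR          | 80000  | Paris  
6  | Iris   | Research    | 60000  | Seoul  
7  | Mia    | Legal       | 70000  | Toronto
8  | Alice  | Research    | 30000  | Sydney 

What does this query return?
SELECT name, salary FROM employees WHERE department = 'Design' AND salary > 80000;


Filtering: department = 'Design' AND salary > 80000
Matching: 0 rows

Empty result set (0 rows)


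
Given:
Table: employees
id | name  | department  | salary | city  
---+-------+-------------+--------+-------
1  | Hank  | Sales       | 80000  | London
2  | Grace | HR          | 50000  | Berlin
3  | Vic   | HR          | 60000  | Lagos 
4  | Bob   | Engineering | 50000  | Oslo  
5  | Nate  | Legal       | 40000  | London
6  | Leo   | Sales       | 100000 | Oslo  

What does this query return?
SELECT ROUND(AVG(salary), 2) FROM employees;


SUM(salary) = 380000
COUNT = 6
ROUND(AVG, 2) = ROUND(380000 / 6, 2) = 63333.33

63333.33


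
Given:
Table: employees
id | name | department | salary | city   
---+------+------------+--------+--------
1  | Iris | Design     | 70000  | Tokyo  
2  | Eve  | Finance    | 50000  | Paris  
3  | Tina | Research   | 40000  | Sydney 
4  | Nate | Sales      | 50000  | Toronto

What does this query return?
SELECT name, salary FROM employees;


Projecting columns: name, salary

4 rows:
Iris, 70000
Eve, 50000
Tina, 40000
Nate, 50000


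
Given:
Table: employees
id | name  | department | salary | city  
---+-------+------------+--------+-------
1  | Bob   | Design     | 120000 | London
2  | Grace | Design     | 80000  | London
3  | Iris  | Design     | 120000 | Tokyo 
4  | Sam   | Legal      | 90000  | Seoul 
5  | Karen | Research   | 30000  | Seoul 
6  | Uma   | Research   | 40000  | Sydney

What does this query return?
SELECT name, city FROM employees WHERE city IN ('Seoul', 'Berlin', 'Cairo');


Filtering: city IN ('Seoul', 'Berlin', 'Cairo')
Matching: 2 rows

2 rows:
Sam, Seoul
Karen, Seoul


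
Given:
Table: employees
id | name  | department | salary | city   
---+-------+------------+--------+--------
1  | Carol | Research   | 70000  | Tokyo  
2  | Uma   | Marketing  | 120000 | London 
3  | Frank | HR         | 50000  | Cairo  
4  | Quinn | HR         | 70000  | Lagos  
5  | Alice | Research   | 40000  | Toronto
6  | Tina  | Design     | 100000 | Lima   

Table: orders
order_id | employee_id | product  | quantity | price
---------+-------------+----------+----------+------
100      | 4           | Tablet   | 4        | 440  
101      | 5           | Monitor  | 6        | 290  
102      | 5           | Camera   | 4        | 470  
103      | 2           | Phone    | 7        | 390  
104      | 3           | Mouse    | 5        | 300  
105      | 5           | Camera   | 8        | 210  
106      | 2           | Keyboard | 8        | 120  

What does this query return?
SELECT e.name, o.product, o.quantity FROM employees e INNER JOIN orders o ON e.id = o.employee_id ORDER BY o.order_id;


Joining employees.id = orders.employee_id:
  employee Quinn (id=4) -> order Tablet
  employee Alice (id=5) -> order Monitor
  employee Alice (id=5) -> order Camera
  employee Uma (id=2) -> order Phone
  employee Frank (id=3) -> order Mouse
  employee Alice (id=5) -> order Camera
  employee Uma (id=2) -> order Keyboard


7 rows:
Quinn, Tablet, 4
Alice, Monitor, 6
Alice, Camera, 4
Uma, Phone, 7
Frank, Mouse, 5
Alice, Camera, 8
Uma, Keyboard, 8


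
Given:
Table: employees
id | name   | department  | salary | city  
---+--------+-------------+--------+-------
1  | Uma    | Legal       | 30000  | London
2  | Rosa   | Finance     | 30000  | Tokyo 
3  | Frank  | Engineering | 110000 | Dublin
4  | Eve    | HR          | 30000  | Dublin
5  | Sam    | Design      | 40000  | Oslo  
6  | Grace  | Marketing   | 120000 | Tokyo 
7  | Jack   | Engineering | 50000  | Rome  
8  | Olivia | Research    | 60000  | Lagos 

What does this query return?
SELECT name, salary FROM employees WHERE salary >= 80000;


Filtering: salary >= 80000
Matching: 2 rows

2 rows:
Frank, 110000
Grace, 120000


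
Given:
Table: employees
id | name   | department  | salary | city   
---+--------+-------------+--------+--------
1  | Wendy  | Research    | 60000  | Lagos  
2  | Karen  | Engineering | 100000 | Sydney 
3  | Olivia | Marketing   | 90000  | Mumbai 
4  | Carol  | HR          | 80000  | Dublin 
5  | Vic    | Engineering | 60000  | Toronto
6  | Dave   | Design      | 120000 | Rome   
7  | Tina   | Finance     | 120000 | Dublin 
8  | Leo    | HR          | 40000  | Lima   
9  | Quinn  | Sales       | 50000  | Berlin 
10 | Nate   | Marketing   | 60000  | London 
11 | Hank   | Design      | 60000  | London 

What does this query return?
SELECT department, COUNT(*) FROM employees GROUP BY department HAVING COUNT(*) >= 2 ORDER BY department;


Groups with count >= 2:
  Design: 2 -> PASS
  Engineering: 2 -> PASS
  HR: 2 -> PASS
  Marketing: 2 -> PASS
  Finance: 1 -> filtered out
  Research: 1 -> filtered out
  Sales: 1 -> filtered out


4 groups:
Design, 2
Engineering, 2
HR, 2
Marketing, 2


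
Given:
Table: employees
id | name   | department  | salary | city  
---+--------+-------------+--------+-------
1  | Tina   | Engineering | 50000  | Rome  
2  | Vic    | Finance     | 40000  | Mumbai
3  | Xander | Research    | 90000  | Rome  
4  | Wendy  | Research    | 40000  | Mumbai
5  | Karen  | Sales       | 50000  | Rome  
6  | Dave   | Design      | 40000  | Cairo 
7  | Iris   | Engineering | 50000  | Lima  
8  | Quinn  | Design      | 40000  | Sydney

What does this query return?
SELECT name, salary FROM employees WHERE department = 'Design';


Filtering: department = 'Design'
Matching rows: 2

2 rows:
Dave, 40000
Quinn, 40000


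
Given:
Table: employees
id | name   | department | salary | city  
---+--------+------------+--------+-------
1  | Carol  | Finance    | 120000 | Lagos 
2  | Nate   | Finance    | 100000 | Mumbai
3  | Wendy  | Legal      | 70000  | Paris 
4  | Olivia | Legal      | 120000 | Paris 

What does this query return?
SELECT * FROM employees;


SELECT * returns all 4 rows with all columns

4 rows:
1, Carol, Finance, 120000, Lagos
2, Nate, Finance, 100000, Mumbai
3, Wendy, Legal, 70000, Paris
4, Olivia, Legal, 120000, Paris


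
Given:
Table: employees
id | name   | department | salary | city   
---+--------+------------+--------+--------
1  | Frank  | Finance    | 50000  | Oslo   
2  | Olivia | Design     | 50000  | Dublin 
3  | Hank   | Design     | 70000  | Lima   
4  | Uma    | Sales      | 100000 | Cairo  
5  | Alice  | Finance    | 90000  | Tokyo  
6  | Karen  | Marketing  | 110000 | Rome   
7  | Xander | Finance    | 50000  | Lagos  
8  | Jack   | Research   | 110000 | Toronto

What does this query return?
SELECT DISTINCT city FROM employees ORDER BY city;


All 'city' values (row order): Oslo, Dublin, Lima, Cairo, Tokyo, Rome, Lagos, Toronto
Removing duplicates leaves 8 unique value(s).

8 values:
Cairo
Dublin
Lagos
Lima
Oslo
Rome
Tokyo
Toronto


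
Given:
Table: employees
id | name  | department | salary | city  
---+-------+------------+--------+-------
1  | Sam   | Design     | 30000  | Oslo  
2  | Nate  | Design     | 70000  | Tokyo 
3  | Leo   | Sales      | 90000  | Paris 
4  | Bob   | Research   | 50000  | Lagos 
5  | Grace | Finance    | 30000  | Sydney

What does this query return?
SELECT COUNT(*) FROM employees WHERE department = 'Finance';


Counting rows where department = 'Finance'
  Grace -> MATCH


1


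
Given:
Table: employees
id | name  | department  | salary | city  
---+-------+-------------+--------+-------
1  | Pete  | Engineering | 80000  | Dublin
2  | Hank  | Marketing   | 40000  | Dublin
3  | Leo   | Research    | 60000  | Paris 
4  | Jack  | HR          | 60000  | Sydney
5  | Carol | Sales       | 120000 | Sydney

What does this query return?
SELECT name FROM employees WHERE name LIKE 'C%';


LIKE 'C%' matches names starting with 'C'
Matching: 1

1 rows:
Carol


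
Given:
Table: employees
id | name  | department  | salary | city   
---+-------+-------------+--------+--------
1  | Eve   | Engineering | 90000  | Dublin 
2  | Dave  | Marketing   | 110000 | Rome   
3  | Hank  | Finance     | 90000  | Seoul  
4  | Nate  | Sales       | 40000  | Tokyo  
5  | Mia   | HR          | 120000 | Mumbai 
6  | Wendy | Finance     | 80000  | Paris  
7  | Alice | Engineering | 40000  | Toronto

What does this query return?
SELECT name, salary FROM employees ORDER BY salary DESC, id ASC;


Sorting by salary DESC, then id ASC for ties

7 rows:
Mia, 120000
Dave, 110000
Eve, 90000
Hank, 90000
Wendy, 80000
Nate, 40000
Alice, 40000


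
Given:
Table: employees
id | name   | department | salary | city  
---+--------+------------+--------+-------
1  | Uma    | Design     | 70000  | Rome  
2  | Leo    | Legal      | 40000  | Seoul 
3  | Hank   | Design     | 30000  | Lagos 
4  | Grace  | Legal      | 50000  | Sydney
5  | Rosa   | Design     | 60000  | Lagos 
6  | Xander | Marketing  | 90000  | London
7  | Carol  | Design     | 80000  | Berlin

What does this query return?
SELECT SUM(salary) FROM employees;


SUM(salary) = 70000 + 40000 + 30000 + 50000 + 60000 + 90000 + 80000 = 420000

420000


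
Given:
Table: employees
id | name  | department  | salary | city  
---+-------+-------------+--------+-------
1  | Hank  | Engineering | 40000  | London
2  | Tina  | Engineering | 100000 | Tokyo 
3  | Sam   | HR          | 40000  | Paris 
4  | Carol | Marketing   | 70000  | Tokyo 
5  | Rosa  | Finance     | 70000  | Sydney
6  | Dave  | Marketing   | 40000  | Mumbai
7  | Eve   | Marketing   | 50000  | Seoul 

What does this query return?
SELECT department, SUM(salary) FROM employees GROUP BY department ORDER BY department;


Summing salary within each department:
  Engineering: 40000 + 100000 = 140000
  Finance: 70000 = 70000
  HR: 40000 = 40000
  Marketing: 70000 + 40000 + 50000 = 160000


4 groups:
Engineering, 140000
Finance, 70000
HR, 40000
Marketing, 160000


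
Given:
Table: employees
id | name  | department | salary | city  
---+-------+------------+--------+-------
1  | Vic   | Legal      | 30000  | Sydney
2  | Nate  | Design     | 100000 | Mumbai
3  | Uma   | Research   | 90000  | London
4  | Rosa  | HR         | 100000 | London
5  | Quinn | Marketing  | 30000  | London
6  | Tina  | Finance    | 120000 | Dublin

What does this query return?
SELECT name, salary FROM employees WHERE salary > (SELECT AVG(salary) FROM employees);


Subquery: AVG(salary) = 78333.33
Filtering: salary > 78333.33
  Nate (100000) -> MATCH
  Uma (90000) -> MATCH
  Rosa (100000) -> MATCH
  Tina (120000) -> MATCH


4 rows:
Nate, 100000
Uma, 90000
Rosa, 100000
Tina, 120000


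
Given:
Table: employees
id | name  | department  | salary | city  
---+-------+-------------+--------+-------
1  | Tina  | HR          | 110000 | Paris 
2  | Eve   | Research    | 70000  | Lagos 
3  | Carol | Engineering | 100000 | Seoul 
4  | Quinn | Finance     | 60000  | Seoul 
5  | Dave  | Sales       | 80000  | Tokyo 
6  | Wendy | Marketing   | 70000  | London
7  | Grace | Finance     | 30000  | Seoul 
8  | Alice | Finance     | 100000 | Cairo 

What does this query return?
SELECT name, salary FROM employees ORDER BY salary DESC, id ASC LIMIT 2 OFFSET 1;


Sort by salary DESC (id ASC tiebreak), then skip 1 and take 2
Rows 2 through 3

2 rows:
Carol, 100000
Alice, 100000


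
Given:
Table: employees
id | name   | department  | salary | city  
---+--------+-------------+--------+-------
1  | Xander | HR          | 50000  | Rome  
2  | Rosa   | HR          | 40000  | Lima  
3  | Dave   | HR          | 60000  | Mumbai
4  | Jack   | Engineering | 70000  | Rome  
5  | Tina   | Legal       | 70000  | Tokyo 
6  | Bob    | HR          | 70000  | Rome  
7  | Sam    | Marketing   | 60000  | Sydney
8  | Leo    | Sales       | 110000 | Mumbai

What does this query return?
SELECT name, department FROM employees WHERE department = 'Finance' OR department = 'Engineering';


Filtering: department = 'Finance' OR 'Engineering'
Matching: 1 rows

1 rows:
Jack, Engineering


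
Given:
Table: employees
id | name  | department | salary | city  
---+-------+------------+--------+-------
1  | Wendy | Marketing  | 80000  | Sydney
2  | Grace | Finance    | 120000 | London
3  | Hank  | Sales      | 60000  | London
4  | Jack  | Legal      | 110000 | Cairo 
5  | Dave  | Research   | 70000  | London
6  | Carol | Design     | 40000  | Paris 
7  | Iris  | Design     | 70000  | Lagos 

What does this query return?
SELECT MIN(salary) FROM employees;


Salaries: 80000, 120000, 60000, 110000, 70000, 40000, 70000
MIN = 40000

40000


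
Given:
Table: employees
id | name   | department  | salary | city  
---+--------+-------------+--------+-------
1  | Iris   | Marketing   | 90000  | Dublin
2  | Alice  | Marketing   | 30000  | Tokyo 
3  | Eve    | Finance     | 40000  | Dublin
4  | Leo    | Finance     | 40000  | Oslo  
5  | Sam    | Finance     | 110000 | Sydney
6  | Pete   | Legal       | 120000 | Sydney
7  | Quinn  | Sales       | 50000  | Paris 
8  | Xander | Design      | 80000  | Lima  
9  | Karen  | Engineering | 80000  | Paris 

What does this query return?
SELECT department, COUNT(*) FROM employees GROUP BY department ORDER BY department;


Assigning each row to its department group:
  Iris -> Marketing
  Alice -> Marketing
  Eve -> Finance
  Leo -> Finance
  Sam -> Finance
  Pete -> Legal
  Quinn -> Sales
  Xander -> Design
  Karen -> Engineering


6 groups:
Design, 1
Engineering, 1
Finance, 3
Legal, 1
Marketing, 2
Sales, 1


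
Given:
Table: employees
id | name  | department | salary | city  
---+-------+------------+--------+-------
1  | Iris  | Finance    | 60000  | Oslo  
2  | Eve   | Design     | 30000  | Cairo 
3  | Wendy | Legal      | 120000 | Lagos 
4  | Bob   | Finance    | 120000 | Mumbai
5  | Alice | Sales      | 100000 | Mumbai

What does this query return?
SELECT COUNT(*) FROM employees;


COUNT(*) counts all rows

5


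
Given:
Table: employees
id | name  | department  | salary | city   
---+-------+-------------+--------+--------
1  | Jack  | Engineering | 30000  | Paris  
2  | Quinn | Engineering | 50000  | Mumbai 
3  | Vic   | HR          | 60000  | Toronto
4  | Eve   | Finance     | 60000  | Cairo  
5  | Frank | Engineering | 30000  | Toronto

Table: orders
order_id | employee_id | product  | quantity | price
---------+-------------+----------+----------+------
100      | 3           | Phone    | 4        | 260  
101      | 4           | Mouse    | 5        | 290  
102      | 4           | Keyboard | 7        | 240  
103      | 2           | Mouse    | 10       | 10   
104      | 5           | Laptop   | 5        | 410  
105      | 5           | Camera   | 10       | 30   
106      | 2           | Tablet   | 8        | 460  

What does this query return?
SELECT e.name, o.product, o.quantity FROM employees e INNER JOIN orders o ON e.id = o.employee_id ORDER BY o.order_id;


Joining employees.id = orders.employee_id:
  employee Vic (id=3) -> order Phone
  employee Eve (id=4) -> order Mouse
  employee Eve (id=4) -> order Keyboard
  employee Quinn (id=2) -> order Mouse
  employee Frank (id=5) -> order Laptop
  employee Frank (id=5) -> order Camera
  employee Quinn (id=2) -> order Tablet


7 rows:
Vic, Phone, 4
Eve, Mouse, 5
Eve, Keyboard, 7
Quinn, Mouse, 10
Frank, Laptop, 5
Frank, Camera, 10
Quinn, Tablet, 8


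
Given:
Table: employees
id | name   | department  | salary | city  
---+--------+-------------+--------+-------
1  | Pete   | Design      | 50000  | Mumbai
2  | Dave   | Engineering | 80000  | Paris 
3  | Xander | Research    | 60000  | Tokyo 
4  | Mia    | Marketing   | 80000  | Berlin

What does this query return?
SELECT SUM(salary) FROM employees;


SUM(salary) = 50000 + 80000 + 60000 + 80000 = 270000

270000


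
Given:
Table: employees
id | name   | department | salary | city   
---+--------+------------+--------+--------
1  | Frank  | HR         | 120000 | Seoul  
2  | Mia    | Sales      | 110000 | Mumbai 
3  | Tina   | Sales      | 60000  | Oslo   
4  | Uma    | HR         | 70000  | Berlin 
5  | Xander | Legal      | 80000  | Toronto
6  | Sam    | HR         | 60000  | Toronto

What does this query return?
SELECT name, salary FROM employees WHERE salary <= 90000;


Filtering: salary <= 90000
Matching: 4 rows

4 rows:
Tina, 60000
Uma, 70000
Xander, 80000
Sam, 60000


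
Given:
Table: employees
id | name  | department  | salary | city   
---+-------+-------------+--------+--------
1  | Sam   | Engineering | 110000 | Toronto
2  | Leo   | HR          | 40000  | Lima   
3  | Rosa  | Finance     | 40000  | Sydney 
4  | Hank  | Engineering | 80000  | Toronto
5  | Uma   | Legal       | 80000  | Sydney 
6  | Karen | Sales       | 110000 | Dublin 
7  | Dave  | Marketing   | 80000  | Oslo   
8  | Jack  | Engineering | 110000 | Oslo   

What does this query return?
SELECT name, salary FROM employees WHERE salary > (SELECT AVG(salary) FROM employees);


Subquery: AVG(salary) = 81250.0
Filtering: salary > 81250.0
  Sam (110000) -> MATCH
  Karen (110000) -> MATCH
  Jack (110000) -> MATCH


3 rows:
Sam, 110000
Karen, 110000
Jack, 110000


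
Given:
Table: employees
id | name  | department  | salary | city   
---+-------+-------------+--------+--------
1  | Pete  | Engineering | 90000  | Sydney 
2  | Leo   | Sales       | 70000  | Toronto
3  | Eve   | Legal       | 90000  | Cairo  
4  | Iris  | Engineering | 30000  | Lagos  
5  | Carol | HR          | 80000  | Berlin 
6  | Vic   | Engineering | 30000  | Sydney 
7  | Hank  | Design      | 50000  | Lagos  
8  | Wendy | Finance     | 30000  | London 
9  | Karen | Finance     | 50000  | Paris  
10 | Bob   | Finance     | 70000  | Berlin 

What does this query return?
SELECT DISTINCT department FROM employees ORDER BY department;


All 'department' values (row order): Engineering, Sales, Legal, Engineering, HR, Engineering, Design, Finance, Finance, Finance
Removing duplicates leaves 6 unique value(s).

6 values:
Design
Engineering
Finance
HR
Legal
Sales


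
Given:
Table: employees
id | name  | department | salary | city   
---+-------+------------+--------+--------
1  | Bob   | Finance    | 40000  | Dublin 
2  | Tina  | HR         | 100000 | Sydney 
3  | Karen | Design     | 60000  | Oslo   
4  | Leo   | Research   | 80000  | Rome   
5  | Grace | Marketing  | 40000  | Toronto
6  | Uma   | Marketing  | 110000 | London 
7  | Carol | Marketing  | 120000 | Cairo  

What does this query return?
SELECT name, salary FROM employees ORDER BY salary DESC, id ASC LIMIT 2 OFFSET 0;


Sort by salary DESC (id ASC tiebreak), then skip 0 and take 2
Rows 1 through 2

2 rows:
Carol, 120000
Uma, 110000


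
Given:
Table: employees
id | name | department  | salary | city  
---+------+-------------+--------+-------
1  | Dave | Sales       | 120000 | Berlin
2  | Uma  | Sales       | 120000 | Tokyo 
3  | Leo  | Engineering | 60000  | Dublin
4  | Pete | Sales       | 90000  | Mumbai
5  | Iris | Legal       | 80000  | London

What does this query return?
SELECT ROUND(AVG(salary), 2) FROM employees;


SUM(salary) = 470000
COUNT = 5
ROUND(AVG, 2) = ROUND(470000 / 5, 2) = 94000.0

94000.0


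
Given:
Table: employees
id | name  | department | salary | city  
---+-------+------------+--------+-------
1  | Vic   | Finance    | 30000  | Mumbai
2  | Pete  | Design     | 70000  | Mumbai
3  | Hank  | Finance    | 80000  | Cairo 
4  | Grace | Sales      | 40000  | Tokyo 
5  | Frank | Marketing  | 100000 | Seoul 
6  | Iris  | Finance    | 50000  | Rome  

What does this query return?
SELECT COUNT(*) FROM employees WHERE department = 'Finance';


Counting rows where department = 'Finance'
  Vic -> MATCH
  Hank -> MATCH
  Iris -> MATCH


3


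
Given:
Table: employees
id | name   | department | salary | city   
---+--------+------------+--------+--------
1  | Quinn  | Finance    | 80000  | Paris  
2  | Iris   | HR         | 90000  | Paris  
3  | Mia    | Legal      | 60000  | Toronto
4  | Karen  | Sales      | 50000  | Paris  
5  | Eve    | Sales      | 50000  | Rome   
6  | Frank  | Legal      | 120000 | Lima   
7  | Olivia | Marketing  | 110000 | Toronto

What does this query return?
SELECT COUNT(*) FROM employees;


COUNT(*) counts all rows

7


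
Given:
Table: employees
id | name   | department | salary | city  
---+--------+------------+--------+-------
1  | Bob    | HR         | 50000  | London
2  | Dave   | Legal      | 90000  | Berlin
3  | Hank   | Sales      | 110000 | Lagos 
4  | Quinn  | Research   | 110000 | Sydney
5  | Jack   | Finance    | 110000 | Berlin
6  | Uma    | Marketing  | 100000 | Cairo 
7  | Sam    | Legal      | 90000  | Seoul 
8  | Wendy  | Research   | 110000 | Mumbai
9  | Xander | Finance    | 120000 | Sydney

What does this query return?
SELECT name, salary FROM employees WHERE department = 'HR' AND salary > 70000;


Filtering: department = 'HR' AND salary > 70000
Matching: 0 rows

Empty result set (0 rows)


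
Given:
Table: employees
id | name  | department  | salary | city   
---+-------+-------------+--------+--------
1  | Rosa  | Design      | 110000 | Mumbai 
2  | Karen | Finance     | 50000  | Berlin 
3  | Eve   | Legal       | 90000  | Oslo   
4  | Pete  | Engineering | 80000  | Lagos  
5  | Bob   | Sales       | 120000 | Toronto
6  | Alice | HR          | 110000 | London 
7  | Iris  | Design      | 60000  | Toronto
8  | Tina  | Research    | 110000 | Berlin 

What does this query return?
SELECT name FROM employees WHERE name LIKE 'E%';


LIKE 'E%' matches names starting with 'E'
Matching: 1

1 rows:
Eve


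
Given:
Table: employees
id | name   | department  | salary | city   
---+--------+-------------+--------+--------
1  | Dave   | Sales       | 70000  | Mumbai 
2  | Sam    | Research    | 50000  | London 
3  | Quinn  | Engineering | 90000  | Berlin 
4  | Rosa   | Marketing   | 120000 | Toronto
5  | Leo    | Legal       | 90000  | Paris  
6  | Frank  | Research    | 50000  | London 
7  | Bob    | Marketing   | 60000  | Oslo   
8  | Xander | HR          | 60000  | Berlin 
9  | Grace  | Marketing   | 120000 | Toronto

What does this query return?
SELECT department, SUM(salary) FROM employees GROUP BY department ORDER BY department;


Summing salary within each department:
  Engineering: 90000 = 90000
  HR: 60000 = 60000
  Legal: 90000 = 90000
  Marketing: 120000 + 60000 + 120000 = 300000
  Research: 50000 + 50000 = 100000
  Sales: 70000 = 70000


6 groups:
Engineering, 90000
HR, 60000
Legal, 90000
Marketing, 300000
Research, 100000
Sales, 70000


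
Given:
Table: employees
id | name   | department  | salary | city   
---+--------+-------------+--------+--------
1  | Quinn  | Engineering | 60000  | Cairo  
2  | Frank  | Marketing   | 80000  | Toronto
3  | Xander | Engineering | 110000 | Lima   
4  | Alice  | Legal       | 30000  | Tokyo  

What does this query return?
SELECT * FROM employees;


SELECT * returns all 4 rows with all columns

4 rows:
1, Quinn, Engineering, 60000, Cairo
2, Frank, Marketing, 80000, Toronto
3, Xander, Engineering, 110000, Lima
4, Alice, Legal, 30000, Tokyo


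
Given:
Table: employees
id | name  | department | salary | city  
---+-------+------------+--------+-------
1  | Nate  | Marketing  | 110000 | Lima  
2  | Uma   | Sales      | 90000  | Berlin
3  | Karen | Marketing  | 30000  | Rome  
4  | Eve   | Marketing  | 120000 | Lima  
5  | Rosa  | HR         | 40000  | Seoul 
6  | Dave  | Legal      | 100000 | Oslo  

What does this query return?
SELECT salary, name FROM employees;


Projecting columns: salary, name

6 rows:
110000, Nate
90000, Uma
30000, Karen
120000, Eve
40000, Rosa
100000, Dave


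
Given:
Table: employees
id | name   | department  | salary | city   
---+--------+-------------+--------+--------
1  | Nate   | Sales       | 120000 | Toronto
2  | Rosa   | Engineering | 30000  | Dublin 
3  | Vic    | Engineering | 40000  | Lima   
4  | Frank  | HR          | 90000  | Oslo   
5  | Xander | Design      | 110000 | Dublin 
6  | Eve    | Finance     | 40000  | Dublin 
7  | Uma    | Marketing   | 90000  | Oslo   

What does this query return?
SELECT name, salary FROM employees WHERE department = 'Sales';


Filtering: department = 'Sales'
Matching rows: 1

1 rows:
Nate, 120000


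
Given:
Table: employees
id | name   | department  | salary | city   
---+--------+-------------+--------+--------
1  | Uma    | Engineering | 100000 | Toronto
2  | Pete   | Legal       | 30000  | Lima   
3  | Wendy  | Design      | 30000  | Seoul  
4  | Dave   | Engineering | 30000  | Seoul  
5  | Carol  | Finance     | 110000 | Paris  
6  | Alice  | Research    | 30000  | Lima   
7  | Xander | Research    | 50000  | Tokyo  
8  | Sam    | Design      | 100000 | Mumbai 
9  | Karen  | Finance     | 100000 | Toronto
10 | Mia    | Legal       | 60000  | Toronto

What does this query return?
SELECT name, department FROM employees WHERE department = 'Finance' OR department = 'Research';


Filtering: department = 'Finance' OR 'Research'
Matching: 4 rows

4 rows:
Carol, Finance
Alice, Research
Xander, Research
Karen, Finance


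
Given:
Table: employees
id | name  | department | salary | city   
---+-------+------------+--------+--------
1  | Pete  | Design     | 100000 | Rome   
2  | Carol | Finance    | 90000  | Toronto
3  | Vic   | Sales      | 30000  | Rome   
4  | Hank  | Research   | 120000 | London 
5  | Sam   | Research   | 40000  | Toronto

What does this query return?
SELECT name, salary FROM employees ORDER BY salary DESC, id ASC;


Sorting by salary DESC, then id ASC for ties

5 rows:
Hank, 120000
Pete, 100000
Carol, 90000
Sam, 40000
Vic, 30000


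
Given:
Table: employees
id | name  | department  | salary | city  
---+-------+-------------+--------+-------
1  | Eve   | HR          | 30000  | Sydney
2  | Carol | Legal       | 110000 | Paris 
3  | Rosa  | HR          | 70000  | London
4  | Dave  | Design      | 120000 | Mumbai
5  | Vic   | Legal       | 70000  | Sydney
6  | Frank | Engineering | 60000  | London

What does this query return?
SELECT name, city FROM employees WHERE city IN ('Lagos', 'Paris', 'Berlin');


Filtering: city IN ('Lagos', 'Paris', 'Berlin')
Matching: 1 rows

1 rows:
Carol, Paris


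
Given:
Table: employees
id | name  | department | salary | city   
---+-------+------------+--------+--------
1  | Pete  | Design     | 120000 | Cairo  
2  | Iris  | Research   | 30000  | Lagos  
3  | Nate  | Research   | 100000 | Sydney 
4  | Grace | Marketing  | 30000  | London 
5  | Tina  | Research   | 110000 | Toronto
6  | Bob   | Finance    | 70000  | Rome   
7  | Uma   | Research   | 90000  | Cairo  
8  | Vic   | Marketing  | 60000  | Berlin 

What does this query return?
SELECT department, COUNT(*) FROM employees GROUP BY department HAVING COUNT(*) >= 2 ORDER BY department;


Groups with count >= 2:
  Marketing: 2 -> PASS
  Research: 4 -> PASS
  Design: 1 -> filtered out
  Finance: 1 -> filtered out


2 groups:
Marketing, 2
Research, 4


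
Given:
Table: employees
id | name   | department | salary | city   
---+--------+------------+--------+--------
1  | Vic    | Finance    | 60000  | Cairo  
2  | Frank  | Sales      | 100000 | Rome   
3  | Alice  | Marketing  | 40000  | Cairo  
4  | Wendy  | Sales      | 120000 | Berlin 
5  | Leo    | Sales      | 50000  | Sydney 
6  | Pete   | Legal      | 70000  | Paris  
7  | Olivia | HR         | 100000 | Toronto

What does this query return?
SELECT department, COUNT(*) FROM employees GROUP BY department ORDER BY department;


Assigning each row to its department group:
  Vic -> Finance
  Frank -> Sales
  Alice -> Marketing
  Wendy -> Sales
  Leo -> Sales
  Pete -> Legal
  Olivia -> HR


5 groups:
Finance, 1
HR, 1
Legal, 1
Marketing, 1
Sales, 3


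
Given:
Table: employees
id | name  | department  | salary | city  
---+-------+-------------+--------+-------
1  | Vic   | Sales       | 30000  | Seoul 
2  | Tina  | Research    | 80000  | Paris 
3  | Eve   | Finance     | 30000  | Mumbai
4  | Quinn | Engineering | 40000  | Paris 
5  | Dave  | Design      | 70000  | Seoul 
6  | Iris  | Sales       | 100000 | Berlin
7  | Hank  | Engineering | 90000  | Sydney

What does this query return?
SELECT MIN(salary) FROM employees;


Salaries: 30000, 80000, 30000, 40000, 70000, 100000, 90000
MIN = 30000

30000


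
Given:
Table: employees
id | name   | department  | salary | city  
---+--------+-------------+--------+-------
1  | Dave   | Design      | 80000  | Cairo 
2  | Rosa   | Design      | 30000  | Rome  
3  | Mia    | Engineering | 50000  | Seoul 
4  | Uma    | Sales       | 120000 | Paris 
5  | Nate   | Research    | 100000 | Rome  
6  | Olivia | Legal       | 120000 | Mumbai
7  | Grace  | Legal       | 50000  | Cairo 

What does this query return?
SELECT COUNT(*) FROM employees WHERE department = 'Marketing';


Counting rows where department = 'Marketing'


0


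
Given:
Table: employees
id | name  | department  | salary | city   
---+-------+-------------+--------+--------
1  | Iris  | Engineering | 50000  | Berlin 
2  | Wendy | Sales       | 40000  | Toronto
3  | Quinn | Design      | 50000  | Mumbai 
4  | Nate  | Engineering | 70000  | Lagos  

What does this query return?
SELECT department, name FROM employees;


Projecting columns: department, name

4 rows:
Engineering, Iris
Sales, Wendy
Design, Quinn
Engineering, Nate


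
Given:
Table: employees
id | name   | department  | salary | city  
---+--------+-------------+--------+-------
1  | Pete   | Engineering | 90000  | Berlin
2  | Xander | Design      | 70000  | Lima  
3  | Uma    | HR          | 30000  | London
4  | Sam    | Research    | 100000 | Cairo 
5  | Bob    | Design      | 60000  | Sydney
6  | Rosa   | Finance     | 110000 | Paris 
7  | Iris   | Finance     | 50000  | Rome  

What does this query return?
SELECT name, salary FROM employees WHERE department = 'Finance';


Filtering: department = 'Finance'
Matching rows: 2

2 rows:
Rosa, 110000
Iris, 50000


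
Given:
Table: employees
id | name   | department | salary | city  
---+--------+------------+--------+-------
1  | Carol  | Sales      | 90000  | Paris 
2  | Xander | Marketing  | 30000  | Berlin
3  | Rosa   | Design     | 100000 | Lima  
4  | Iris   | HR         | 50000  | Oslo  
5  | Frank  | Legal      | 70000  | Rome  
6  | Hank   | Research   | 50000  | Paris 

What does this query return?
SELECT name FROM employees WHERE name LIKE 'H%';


LIKE 'H%' matches names starting with 'H'
Matching: 1

1 rows:
Hank


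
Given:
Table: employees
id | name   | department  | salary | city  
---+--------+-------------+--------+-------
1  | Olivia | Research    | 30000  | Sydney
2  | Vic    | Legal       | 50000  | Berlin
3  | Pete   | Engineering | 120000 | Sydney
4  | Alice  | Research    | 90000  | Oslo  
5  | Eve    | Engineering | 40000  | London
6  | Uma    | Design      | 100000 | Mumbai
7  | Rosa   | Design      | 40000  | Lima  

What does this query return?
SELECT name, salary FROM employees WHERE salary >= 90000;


Filtering: salary >= 90000
Matching: 3 rows

3 rows:
Pete, 120000
Alice, 90000
Uma, 100000


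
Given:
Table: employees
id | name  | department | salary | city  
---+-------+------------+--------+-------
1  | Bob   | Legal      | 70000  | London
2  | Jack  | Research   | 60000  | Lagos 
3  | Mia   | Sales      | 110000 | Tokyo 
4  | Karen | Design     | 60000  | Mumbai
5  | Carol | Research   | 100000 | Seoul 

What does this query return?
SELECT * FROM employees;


SELECT * returns all 5 rows with all columns

5 rows:
1, Bob, Legal, 70000, London
2, Jack, Research, 60000, Lagos
3, Mia, Sales, 110000, Tokyo
4, Karen, Design, 60000, Mumbai
5, Carol, Research, 100000, Seoul


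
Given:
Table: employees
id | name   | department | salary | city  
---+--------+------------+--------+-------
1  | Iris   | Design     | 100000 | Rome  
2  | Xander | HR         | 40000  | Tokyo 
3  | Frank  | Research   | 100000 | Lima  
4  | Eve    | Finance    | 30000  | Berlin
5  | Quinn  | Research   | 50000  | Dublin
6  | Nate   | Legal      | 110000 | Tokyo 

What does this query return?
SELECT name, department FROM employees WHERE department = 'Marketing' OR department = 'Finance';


Filtering: department = 'Marketing' OR 'Finance'
Matching: 1 rows

1 rows:
Eve, Finance


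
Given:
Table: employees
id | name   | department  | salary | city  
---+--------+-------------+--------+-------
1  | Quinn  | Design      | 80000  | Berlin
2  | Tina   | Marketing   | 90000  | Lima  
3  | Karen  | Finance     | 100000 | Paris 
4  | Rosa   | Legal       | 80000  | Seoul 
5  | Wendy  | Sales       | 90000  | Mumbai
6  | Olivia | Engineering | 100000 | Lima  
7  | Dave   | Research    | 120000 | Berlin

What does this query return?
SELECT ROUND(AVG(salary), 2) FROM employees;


SUM(salary) = 660000
COUNT = 7
ROUND(AVG, 2) = ROUND(660000 / 7, 2) = 94285.71

94285.71


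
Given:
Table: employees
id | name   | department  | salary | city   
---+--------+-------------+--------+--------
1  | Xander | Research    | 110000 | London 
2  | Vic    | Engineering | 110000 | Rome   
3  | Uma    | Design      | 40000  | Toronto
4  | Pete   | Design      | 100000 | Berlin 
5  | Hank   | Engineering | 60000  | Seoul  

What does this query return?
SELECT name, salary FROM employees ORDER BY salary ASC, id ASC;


Sorting by salary ASC, then id ASC for ties

5 rows:
Uma, 40000
Hank, 60000
Pete, 100000
Xander, 110000
Vic, 110000


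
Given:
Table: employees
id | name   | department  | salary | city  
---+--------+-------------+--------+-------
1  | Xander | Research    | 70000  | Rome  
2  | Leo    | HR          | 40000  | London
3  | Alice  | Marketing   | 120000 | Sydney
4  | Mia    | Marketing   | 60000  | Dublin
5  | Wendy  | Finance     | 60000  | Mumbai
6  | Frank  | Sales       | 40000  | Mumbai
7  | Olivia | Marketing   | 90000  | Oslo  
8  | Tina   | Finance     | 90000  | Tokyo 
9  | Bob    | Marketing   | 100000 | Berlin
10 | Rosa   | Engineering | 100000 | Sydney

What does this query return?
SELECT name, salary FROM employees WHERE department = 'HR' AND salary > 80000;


Filtering: department = 'HR' AND salary > 80000
Matching: 0 rows

Empty result set (0 rows)


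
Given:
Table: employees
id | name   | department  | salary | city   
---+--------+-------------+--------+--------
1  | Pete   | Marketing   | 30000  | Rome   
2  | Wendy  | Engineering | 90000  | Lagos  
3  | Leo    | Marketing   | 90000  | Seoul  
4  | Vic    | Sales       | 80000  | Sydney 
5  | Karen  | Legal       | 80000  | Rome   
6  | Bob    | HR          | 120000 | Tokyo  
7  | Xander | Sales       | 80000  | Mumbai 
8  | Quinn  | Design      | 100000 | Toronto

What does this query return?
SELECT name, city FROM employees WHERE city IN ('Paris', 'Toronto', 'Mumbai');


Filtering: city IN ('Paris', 'Toronto', 'Mumbai')
Matching: 2 rows

2 rows:
Xander, Mumbai
Quinn, Toronto


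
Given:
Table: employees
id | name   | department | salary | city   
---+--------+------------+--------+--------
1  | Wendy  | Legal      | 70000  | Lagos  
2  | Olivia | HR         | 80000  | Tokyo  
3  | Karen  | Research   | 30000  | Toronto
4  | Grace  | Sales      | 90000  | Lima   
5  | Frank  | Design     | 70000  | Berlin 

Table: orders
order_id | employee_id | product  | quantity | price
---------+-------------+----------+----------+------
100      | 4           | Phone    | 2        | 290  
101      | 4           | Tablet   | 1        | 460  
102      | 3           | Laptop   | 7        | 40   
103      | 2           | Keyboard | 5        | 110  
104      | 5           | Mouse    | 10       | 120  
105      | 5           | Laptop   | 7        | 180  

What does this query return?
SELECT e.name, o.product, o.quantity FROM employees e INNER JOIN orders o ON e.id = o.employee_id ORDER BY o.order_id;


Joining employees.id = orders.employee_id:
  employee Grace (id=4) -> order Phone
  employee Grace (id=4) -> order Tablet
  employee Karen (id=3) -> order Laptop
  employee Olivia (id=2) -> order Keyboard
  employee Frank (id=5) -> order Mouse
  employee Frank (id=5) -> order Laptop


6 rows:
Grace, Phone, 2
Grace, Tablet, 1
Karen, Laptop, 7
Olivia, Keyboard, 5
Frank, Mouse, 10
Frank, Laptop, 7


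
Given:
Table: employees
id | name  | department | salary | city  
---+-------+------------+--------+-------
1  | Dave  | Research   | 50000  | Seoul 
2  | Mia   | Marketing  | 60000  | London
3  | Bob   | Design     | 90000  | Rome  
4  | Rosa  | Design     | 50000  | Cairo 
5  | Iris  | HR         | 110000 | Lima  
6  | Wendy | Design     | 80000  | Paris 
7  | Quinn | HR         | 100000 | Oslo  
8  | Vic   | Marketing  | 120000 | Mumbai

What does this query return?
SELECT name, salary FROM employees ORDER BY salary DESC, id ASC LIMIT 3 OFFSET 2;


Sort by salary DESC (id ASC tiebreak), then skip 2 and take 3
Rows 3 through 5

3 rows:
Quinn, 100000
Bob, 90000
Wendy, 80000


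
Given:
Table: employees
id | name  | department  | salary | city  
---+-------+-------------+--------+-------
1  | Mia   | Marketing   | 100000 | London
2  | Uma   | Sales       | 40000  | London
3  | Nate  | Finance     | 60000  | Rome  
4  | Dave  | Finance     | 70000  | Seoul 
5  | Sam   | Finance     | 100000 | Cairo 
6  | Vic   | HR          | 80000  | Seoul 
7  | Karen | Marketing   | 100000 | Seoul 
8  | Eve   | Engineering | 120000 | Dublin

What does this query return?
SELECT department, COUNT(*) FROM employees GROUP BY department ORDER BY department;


Assigning each row to its department group:
  Mia -> Marketing
  Uma -> Sales
  Nate -> Finance
  Dave -> Finance
  Sam -> Finance
  Vic -> HR
  Karen -> Marketing
  Eve -> Engineering


5 groups:
Engineering, 1
Finance, 3
HR, 1
Marketing, 2
Sales, 1


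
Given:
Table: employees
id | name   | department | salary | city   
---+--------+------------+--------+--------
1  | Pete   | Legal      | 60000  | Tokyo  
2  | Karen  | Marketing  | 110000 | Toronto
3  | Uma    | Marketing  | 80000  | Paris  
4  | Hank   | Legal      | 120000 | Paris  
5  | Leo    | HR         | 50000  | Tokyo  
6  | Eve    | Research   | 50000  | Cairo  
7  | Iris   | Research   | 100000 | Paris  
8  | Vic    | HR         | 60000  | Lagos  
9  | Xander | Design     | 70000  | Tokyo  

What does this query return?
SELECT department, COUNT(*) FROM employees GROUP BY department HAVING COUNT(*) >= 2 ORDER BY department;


Groups with count >= 2:
  HR: 2 -> PASS
  Legal: 2 -> PASS
  Marketing: 2 -> PASS
  Research: 2 -> PASS
  Design: 1 -> filtered out


4 groups:
HR, 2
Legal, 2
Marketing, 2
Research, 2


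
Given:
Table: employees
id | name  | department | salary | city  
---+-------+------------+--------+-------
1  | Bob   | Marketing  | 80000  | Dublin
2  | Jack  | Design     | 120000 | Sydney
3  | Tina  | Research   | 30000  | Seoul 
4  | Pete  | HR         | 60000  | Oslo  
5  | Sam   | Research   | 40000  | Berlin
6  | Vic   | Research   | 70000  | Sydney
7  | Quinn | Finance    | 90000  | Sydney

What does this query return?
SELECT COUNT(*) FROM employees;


COUNT(*) counts all rows

7


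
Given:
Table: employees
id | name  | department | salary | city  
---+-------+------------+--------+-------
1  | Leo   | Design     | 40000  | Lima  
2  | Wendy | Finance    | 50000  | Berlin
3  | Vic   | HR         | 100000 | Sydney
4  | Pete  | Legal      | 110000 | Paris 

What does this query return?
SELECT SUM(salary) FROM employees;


SUM(salary) = 40000 + 50000 + 100000 + 110000 = 300000

300000


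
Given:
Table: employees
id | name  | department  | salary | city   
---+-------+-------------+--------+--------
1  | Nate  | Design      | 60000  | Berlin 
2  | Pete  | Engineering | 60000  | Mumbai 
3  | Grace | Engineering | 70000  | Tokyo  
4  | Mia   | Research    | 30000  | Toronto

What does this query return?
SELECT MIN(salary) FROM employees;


Salaries: 60000, 60000, 70000, 30000
MIN = 30000

30000


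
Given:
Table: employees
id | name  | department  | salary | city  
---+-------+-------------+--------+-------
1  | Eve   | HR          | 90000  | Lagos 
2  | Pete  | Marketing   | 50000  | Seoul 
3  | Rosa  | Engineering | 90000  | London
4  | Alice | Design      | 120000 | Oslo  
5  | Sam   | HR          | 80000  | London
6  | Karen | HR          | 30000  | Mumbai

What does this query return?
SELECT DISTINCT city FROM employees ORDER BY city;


All 'city' values (row order): Lagos, Seoul, London, Oslo, London, Mumbai
Removing duplicates leaves 5 unique value(s).

5 values:
Lagos
London
Mumbai
Oslo
Seoul
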